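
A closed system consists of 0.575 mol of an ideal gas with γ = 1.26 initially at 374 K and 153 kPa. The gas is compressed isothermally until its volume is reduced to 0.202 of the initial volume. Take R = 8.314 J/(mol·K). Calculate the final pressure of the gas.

V₁ = nRT₁/P₁ = 0.575×8.314×374/153 = 11.7 L.
Isothermal: T stays 374 K; PV = const ⇒ V₂ = 2.36 L, P₂ = 757 kPa.

757 kPa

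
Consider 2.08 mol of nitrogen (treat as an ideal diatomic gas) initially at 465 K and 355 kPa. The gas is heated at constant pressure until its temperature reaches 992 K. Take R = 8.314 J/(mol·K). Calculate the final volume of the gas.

V₁ = nRT₁/P₁ = 2.08×8.314×465/355 = 22.7 L.
Isobaric: P stays 355 kPa; V/T = const ⇒ T₂ = 992 K, V₂ = 48.3 L.

48.3 L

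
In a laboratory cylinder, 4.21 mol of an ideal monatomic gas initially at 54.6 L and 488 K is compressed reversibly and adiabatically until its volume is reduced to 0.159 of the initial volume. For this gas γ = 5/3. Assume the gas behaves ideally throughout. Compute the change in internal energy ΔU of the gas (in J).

P₁ = nRT₁/V₁ = 4.21×8.314×488/54.6 = 313 kPa.
Adiabatic: TV^(γ−1) = const ⇒ T₂ = 488×(6.29)^0.667 = 1660 K; PV^γ = const ⇒ P₂ = 6700 kPa.
For an ideal gas ΔU = nCvΔT with Cv = (3/2)R = 12.5 J/(mol·K).
ΔU = 4.21×12.5×(1660−488) = 61700 J.

61700 J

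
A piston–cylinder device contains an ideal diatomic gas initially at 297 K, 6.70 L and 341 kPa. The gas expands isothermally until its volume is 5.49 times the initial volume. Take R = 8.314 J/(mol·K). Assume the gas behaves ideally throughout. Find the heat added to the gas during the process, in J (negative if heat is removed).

n = P₁V₁/(RT₁) = 341×6.70/(8.314×297) = 0.925 mol.
Isothermal: T stays 297 K; PV = const ⇒ V₂ = 36.8 L, P₂ = 62.1 kPa.
ΔU = 0 (ideal gas, T constant).
W = nRT ln(V₂/V₁) = 0.925×8.314×297×ln(5.49) = 3890 J.
Q = ΔU + W = 3890 J.

3890 J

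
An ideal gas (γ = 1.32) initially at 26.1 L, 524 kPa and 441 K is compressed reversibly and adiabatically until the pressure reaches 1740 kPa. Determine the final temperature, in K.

Adiabatic: T₂/T₁ = (P₂/P₁)^((γ−1)/γ) ⇒ T₂ = 441×(3.32)^0.242 = 590 K; V₂ = 10.5 L.

590 K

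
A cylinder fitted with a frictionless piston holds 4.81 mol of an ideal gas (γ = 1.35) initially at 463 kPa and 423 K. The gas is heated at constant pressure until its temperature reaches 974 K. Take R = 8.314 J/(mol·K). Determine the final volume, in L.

V₁ = nRT₁/P₁ = 4.81×8.314×423/463 = 36.5 L.
Isobaric: P stays 463 kPa; V/T = const ⇒ T₂ = 974 K, V₂ = 84.1 L.

84.1 L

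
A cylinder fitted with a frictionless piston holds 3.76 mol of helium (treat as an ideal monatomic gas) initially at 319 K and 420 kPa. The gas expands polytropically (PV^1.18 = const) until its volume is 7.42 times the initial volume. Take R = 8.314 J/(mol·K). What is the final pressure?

V₁ = nRT₁/P₁ = 3.76×8.314×319/420 = 23.7 L.
Polytropic n=1.18: T₂ = T₁(V₁/V₂)^(n−1) = 319×(0.135)^0.18 = 222 K; P₂ = P₁(V₁/V₂)^n = 39.5 kPa.

39.5 kPa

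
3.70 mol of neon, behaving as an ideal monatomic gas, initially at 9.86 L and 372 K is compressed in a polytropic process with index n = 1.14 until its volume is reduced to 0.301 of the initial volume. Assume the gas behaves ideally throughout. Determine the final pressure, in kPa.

P₁ = nRT₁/V₁ = 3.70×8.314×372/9.86 = 1160 kPa.
Polytropic n=1.14: T₂ = T₁(V₁/V₂)^(n−1) = 372×(3.32)^0.14 = 440 K; P₂ = P₁(V₁/V₂)^n = 4560 kPa.

4560 kPa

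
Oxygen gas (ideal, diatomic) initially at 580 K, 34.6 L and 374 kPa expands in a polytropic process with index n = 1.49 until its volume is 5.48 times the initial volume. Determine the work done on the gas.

-14900 J

n = P₁V₁/(RT₁) = 374×34.6/(8.314×580) = 2.68 mol.
Polytropic n=1.49: T₂ = T₁(V₁/V₂)^(n−1) = 580×(0.182)^0.49 = 252 K; P₂ = P₁(V₁/V₂)^n = 29.7 kPa.
W = (P₁V₁−P₂V₂)/(n−1) = (374×34.6−29.7×190)/0.49 = 14900 J.
Work done on the gas = −W_by = -14900 J.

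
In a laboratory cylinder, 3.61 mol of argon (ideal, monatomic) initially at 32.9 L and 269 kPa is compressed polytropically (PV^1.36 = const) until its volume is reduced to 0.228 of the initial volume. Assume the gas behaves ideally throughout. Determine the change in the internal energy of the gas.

9330 J

T₁ = P₁V₁/(nR) = 269×32.9/(3.61×8.314) = 295 K.
Polytropic n=1.36: T₂ = T₁(V₁/V₂)^(n−1) = 295×(4.39)^0.36 = 502 K; P₂ = P₁(V₁/V₂)^n = 2010 kPa.
For an ideal gas ΔU = nCvΔT with Cv = (3/2)R = 12.5 J/(mol·K).
ΔU = 3.61×12.5×(502−295) = 9330 J.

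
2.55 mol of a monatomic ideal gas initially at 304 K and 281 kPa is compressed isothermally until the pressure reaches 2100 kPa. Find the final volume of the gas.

V₁ = nRT₁/P₁ = 2.55×8.314×304/281 = 22.9 L.
Isothermal: T stays 304 K; PV = const ⇒ V₂ = 3.07 L, P₂ = 2100 kPa.

3.07 L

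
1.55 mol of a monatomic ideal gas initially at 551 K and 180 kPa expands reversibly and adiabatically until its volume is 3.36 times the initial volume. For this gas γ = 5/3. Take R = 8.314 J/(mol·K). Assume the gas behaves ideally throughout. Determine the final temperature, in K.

246 K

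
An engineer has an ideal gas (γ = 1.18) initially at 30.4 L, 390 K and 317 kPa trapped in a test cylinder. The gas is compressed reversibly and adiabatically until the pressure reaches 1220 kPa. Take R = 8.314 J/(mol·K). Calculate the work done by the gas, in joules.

-12200 J

n = P₁V₁/(RT₁) = 317×30.4/(8.314×390) = 2.97 mol.
Adiabatic: T₂/T₁ = (P₂/P₁)^((γ−1)/γ) ⇒ T₂ = 390×(3.85)^0.153 = 479 K; V₂ = 9.70 L.
ΔU = nCvΔT = 2.97×46.2×(479−390) = 12200 J.
Q = 0 for an adiabatic process, so W = −ΔU = -12200 J.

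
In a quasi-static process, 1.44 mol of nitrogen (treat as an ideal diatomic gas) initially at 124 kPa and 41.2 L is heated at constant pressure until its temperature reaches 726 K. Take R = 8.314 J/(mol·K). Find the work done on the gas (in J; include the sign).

-3580 J

T₁ = P₁V₁/(nR) = 124×41.2/(1.44×8.314) = 427 K.
Isobaric: P stays 124 kPa; V/T = const ⇒ T₂ = 726 K, V₂ = 70.1 L.
W = PΔV = 124×(70.1−41.2) kPa·L = 3580 J.
Work done on the gas = −W_by = -3580 J.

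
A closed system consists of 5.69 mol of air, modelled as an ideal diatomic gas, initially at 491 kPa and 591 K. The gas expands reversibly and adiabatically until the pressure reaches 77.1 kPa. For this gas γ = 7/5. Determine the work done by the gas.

V₁ = nRT₁/P₁ = 5.69×8.314×591/491 = 56.9 L.
Adiabatic: T₂/T₁ = (P₂/P₁)^((γ−1)/γ) ⇒ T₂ = 591×(0.157)^0.286 = 348 K; V₂ = 214 L.
ΔU = nCvΔT = 5.69×20.8×(348−591) = -28700 J.
Q = 0 for an adiabatic process, so W = −ΔU = 28700 J.

28700 J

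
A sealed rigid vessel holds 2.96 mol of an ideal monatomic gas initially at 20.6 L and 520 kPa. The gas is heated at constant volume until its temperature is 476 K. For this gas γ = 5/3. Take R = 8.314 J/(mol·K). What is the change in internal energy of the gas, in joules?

T₁ = P₁V₁/(nR) = 520×20.6/(2.96×8.314) = 435 K.
Isochoric: V stays 20.6 L; P/T = const ⇒ T₂ = 476 K, P₂ = 569 kPa.
For an ideal gas ΔU = nCvΔT with Cv = (3/2)R = 12.5 J/(mol·K).
ΔU = 2.96×12.5×(476−435) = 1500 J.

1500 J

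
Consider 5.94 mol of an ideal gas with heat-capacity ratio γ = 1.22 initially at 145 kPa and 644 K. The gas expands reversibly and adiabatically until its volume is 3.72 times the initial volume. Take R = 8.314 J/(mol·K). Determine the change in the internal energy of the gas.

-36300 J

V₁ = nRT₁/P₁ = 5.94×8.314×644/145 = 219 L.
Adiabatic: TV^(γ−1) = const ⇒ T₂ = 644×(0.269)^0.220 = 482 K; PV^γ = const ⇒ P₂ = 29.2 kPa.
For an ideal gas ΔU = nCvΔT with Cv = R/(γ−1) = 37.8 J/(mol·K).
ΔU = 5.94×37.8×(482−644) = -36300 J.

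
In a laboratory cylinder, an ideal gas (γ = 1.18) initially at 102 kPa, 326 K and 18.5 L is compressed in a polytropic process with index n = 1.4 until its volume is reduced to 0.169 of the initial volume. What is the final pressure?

1230 kPa

Polytropic n=1.4: T₂ = T₁(V₁/V₂)^(n−1) = 326×(5.92)^0.40 = 664 K; P₂ = P₁(V₁/V₂)^n = 1230 kPa.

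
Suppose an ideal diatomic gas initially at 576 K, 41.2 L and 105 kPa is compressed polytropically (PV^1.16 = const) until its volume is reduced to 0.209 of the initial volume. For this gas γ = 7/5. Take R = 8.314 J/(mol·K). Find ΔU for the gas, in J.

n = P₁V₁/(RT₁) = 105×41.2/(8.314×576) = 0.903 mol.
Polytropic n=1.16: T₂ = T₁(V₁/V₂)^(n−1) = 576×(4.78)^0.16 = 740 K; P₂ = P₁(V₁/V₂)^n = 645 kPa.
For an ideal gas ΔU = nCvΔT with Cv = (5/2)R = 20.8 J/(mol·K).
ΔU = 0.903×20.8×(740−576) = 3080 J.

3080 J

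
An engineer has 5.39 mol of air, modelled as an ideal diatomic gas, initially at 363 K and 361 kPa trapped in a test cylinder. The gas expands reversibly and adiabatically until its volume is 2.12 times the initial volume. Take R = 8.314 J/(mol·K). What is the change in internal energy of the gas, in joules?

-10600 J

V₁ = nRT₁/P₁ = 5.39×8.314×363/361 = 45.1 L.
Adiabatic: TV^(γ−1) = const ⇒ T₂ = 363×(0.472)^0.400 = 269 K; PV^γ = const ⇒ P₂ = 126 kPa.
For an ideal gas ΔU = nCvΔT with Cv = (5/2)R = 20.8 J/(mol·K).
ΔU = 5.39×20.8×(269−363) = -10600 J.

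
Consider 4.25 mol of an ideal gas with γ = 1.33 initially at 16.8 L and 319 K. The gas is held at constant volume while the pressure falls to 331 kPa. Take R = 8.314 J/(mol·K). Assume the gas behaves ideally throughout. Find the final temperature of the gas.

157 K

P₁ = nRT₁/V₁ = 4.25×8.314×319/16.8 = 671 kPa.
Isochoric: V stays 16.8 L; P/T = const ⇒ T₂ = 157 K, P₂ = 331 kPa.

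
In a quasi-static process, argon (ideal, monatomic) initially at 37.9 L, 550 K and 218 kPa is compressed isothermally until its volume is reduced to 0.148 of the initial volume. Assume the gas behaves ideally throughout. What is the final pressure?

1470 kPa

Isothermal: T stays 550 K; PV = const ⇒ V₂ = 5.61 L, P₂ = 1470 kPa.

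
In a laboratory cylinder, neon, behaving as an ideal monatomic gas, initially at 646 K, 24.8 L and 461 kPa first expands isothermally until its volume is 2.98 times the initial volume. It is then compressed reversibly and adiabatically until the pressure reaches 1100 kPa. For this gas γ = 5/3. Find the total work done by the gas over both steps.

n = P₁V₁/(RT₁) = 461×24.8/(8.314×646) = 2.13 mol.
Step 1 — Isothermal: T stays 646 K; PV = const ⇒ V₂ = 73.9 L, P₂ = 155 kPa.
ΔU = 0 (ideal gas, T constant).
W = nRT ln(V₂/V₁) = 2.13×8.314×646×ln(2.98) = 12500 J.
Q = ΔU + W = 12500 J.
State after step 1: P = 155 kPa, V = 73.9 L, T = 646 K.
Step 2 — Adiabatic: T₂/T₁ = (P₂/P₁)^((γ−1)/γ) ⇒ T₂ = 646×(7.11)^0.400 = 1420 K; V₂ = 22.8 L.
ΔU = nCvΔT = 2.13×12.5×(1420−646) = 20400 J.
Q = 0 for an adiabatic process, so W = −ΔU = -20400 J.
Net over both steps: W = -7950 J, Q = 12500 J, ΔU = 20400 J.

-7950 J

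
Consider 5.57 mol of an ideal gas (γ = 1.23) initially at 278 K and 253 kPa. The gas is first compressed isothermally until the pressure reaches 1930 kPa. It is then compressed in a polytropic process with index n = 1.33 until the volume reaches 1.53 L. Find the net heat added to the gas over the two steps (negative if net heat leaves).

V₁ = nRT₁/P₁ = 5.57×8.314×278/253 = 50.9 L.
Step 1 — Isothermal: T stays 278 K; PV = const ⇒ V₂ = 6.67 L, P₂ = 1930 kPa.
ΔU = 0 (ideal gas, T constant).
W = nRT ln(V₂/V₁) = 5.57×8.314×278×ln(0.131) = -26200 J.
Q = ΔU + W = -26200 J.
State after step 1: P = 1930 kPa, V = 6.67 L, T = 278 K.
Step 2 — Polytropic n=1.33: T₂ = T₁(V₁/V₂)^(n−1) = 278×(4.36)^0.33 = 452 K; P₂ = P₁(V₁/V₂)^n = 13700 kPa.
W = (P₁V₁−P₂V₂)/(n−1) = (1930×6.67−13700×1.53)/0.33 = -24400 J.
ΔU = nCvΔT = 5.57×36.1×(452−278) = 35000 J.
Q = ΔU + W = 10600 J.
Net over both steps: W = -50600 J, Q = -15500 J, ΔU = 35000 J.

-15500 J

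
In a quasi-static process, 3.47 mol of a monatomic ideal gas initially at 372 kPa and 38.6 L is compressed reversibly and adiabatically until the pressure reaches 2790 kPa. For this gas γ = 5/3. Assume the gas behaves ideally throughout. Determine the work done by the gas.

-26700 J

T₁ = P₁V₁/(nR) = 372×38.6/(3.47×8.314) = 498 K.
Adiabatic: T₂/T₁ = (P₂/P₁)^((γ−1)/γ) ⇒ T₂ = 498×(7.50)^0.400 = 1110 K; V₂ = 11.5 L.
ΔU = nCvΔT = 3.47×12.5×(1110−498) = 26700 J.
Q = 0 for an adiabatic process, so W = −ΔU = -26700 J.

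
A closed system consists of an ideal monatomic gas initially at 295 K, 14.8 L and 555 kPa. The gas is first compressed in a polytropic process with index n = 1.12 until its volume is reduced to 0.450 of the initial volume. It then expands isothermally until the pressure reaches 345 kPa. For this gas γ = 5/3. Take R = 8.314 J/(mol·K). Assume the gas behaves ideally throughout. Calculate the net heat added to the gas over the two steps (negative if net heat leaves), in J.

n = P₁V₁/(RT₁) = 555×14.8/(8.314×295) = 3.35 mol.
Step 1 — Polytropic n=1.12: T₂ = T₁(V₁/V₂)^(n−1) = 295×(2.22)^0.12 = 325 K; P₂ = P₁(V₁/V₂)^n = 1360 kPa.
W = (P₁V₁−P₂V₂)/(n−1) = (555×14.8−1360×6.66)/0.12 = -6880 J.
ΔU = nCvΔT = 3.35×12.5×(325−295) = 1240 J.
Q = ΔU + W = -5640 J.
State after step 1: P = 1360 kPa, V = 6.66 L, T = 325 K.
Step 2 — Isothermal: T stays 325 K; PV = const ⇒ V₂ = 26.2 L, P₂ = 345 kPa.
ΔU = 0 (ideal gas, T constant).
W = nRT ln(V₂/V₁) = 3.35×8.314×325×ln(3.93) = 12400 J.
Q = ΔU + W = 12400 J.
Net over both steps: W = 5500 J, Q = 6740 J, ΔU = 1240 J.

6740 J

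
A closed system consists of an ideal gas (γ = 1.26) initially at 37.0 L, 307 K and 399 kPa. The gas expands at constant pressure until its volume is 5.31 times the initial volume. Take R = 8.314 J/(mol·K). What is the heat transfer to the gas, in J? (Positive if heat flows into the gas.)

n = P₁V₁/(RT₁) = 399×37.0/(8.314×307) = 5.78 mol.
Isobaric: P stays 399 kPa; V/T = const ⇒ T₂ = 1630 K, V₂ = 196 L.
W = PΔV = 399×(196−37.0) kPa·L = 63600 J.
ΔU = nCvΔT = 5.78×32.0×(1630−307) = 245000 J.
Q = ΔU + W = nCpΔT = 308000 J.

308000 J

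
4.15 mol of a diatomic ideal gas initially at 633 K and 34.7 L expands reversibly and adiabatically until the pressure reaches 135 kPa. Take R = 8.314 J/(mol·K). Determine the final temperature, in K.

408 K

P₁ = nRT₁/V₁ = 4.15×8.314×633/34.7 = 629 kPa.
Adiabatic: T₂/T₁ = (P₂/P₁)^((γ−1)/γ) ⇒ T₂ = 633×(0.214)^0.286 = 408 K; V₂ = 104 L.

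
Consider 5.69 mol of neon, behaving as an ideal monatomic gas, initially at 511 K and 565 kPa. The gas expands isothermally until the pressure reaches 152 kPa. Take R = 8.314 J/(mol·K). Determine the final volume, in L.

159 L

V₁ = nRT₁/P₁ = 5.69×8.314×511/565 = 42.8 L.
Isothermal: T stays 511 K; PV = const ⇒ V₂ = 159 L, P₂ = 152 kPa.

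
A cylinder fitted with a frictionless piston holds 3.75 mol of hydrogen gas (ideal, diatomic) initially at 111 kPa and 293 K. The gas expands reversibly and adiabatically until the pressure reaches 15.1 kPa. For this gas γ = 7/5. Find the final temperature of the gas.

V₁ = nRT₁/P₁ = 3.75×8.314×293/111 = 82.3 L.
Adiabatic: T₂/T₁ = (P₂/P₁)^((γ−1)/γ) ⇒ T₂ = 293×(0.136)^0.286 = 166 K; V₂ = 342 L.

166 K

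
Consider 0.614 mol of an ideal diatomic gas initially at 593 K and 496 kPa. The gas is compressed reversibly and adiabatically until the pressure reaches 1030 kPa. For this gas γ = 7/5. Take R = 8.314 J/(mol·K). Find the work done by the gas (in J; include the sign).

-1760 J

V₁ = nRT₁/P₁ = 0.614×8.314×593/496 = 6.10 L.
Adiabatic: T₂/T₁ = (P₂/P₁)^((γ−1)/γ) ⇒ T₂ = 593×(2.08)^0.286 = 731 K; V₂ = 3.62 L.
ΔU = nCvΔT = 0.614×20.8×(731−593) = 1760 J.
Q = 0 for an adiabatic process, so W = −ΔU = -1760 J.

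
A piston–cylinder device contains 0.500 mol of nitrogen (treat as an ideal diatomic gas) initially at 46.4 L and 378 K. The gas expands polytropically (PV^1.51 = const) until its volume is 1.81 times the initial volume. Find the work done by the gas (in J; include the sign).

P₁ = nRT₁/V₁ = 0.500×8.314×378/46.4 = 33.9 kPa.
Polytropic n=1.51: T₂ = T₁(V₁/V₂)^(n−1) = 378×(0.552)^0.51 = 279 K; P₂ = P₁(V₁/V₂)^n = 13.8 kPa.
W = (P₁V₁−P₂V₂)/(n−1) = (33.9×46.4−13.8×84.0)/0.51 = 804 J.

804 J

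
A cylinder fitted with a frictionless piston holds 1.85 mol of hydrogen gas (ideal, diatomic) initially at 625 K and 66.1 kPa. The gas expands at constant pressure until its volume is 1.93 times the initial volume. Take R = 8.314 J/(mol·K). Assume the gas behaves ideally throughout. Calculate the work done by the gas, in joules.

V₁ = nRT₁/P₁ = 1.85×8.314×625/66.1 = 145 L.
Isobaric: P stays 66.1 kPa; V/T = const ⇒ T₂ = 1210 K, V₂ = 281 L.
W = PΔV = 66.1×(281−145) kPa·L = 8940 J.

8940 J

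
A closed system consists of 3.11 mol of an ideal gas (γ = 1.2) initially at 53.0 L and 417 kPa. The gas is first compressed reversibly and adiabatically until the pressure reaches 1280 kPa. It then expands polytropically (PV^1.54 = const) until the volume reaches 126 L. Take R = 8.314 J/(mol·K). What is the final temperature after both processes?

390 K

T₁ = P₁V₁/(nR) = 417×53.0/(3.11×8.314) = 855 K.
Step 1 — Adiabatic: T₂/T₁ = (P₂/P₁)^((γ−1)/γ) ⇒ T₂ = 855×(3.07)^0.167 = 1030 K; V₂ = 20.8 L.
ΔU = nCvΔT = 3.11×41.6×(1030−855) = 22700 J.
Q = 0 for an adiabatic process, so W = −ΔU = -22700 J.
State after step 1: P = 1280 kPa, V = 20.8 L, T = 1030 K.
Step 2 — Polytropic n=1.54: T₂ = T₁(V₁/V₂)^(n−1) = 1030×(0.165)^0.54 = 390 K; P₂ = P₁(V₁/V₂)^n = 80.0 kPa.
W = (P₁V₁−P₂V₂)/(n−1) = (1280×20.8−80.0×126)/0.54 = 30700 J.
ΔU = nCvΔT = 3.11×41.6×(390−1030) = -82800 J.
Q = ΔU + W = -52200 J.
Net over both steps: W = 7970 J, Q = -52200 J, ΔU = -60100 J.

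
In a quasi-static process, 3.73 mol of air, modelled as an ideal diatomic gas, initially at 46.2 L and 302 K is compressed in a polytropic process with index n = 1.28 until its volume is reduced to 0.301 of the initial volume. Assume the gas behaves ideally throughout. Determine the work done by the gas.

-13400 J

P₁ = nRT₁/V₁ = 3.73×8.314×302/46.2 = 203 kPa.
Polytropic n=1.28: T₂ = T₁(V₁/V₂)^(n−1) = 302×(3.32)^0.28 = 423 K; P₂ = P₁(V₁/V₂)^n = 943 kPa.
W = (P₁V₁−P₂V₂)/(n−1) = (203×46.2−943×13.9)/0.28 = -13400 J.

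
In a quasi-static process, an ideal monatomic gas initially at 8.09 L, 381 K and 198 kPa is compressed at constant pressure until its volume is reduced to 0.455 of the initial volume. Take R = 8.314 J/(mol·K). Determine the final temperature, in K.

Isobaric: P stays 198 kPa; V/T = const ⇒ T₂ = 173 K, V₂ = 3.68 L.

173 K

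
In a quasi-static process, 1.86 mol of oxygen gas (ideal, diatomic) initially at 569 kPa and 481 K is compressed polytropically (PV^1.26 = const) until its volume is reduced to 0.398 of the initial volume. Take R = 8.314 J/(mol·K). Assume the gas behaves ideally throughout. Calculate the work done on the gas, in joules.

V₁ = nRT₁/P₁ = 1.86×8.314×481/569 = 13.1 L.
Polytropic n=1.26: T₂ = T₁(V₁/V₂)^(n−1) = 481×(2.51)^0.26 = 611 K; P₂ = P₁(V₁/V₂)^n = 1820 kPa.
W = (P₁V₁−P₂V₂)/(n−1) = (569×13.1−1820×5.20)/0.26 = -7740 J.
Work done on the gas = −W_by = 7740 J.

7740 J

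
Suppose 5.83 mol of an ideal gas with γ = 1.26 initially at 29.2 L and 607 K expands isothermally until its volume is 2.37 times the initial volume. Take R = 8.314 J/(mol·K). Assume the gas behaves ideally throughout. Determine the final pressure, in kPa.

425 kPa

P₁ = nRT₁/V₁ = 5.83×8.314×607/29.2 = 1010 kPa.
Isothermal: T stays 607 K; PV = const ⇒ V₂ = 69.2 L, P₂ = 425 kPa.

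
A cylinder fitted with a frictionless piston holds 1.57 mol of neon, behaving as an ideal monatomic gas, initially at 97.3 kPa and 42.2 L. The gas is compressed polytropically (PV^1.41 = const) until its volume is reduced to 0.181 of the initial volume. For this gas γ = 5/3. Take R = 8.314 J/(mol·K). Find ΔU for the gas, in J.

6250 J

T₁ = P₁V₁/(nR) = 97.3×42.2/(1.57×8.314) = 315 K.
Polytropic n=1.41: T₂ = T₁(V₁/V₂)^(n−1) = 315×(5.52)^0.41 = 634 K; P₂ = P₁(V₁/V₂)^n = 1080 kPa.
For an ideal gas ΔU = nCvΔT with Cv = (3/2)R = 12.5 J/(mol·K).
ΔU = 1.57×12.5×(634−315) = 6250 J.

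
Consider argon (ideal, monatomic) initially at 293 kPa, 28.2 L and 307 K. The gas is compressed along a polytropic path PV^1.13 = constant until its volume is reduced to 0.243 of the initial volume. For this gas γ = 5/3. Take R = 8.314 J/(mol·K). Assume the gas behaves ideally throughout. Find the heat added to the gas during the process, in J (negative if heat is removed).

n = P₁V₁/(RT₁) = 293×28.2/(8.314×307) = 3.24 mol.
Polytropic n=1.13: T₂ = T₁(V₁/V₂)^(n−1) = 307×(4.12)^0.13 = 369 K; P₂ = P₁(V₁/V₂)^n = 1450 kPa.
W = (P₁V₁−P₂V₂)/(n−1) = (293×28.2−1450×6.85)/0.13 = -12800 J.
ΔU = nCvΔT = 3.24×12.5×(369−307) = 2500 J.
Q = ΔU + W = -10300 J.

-10300 J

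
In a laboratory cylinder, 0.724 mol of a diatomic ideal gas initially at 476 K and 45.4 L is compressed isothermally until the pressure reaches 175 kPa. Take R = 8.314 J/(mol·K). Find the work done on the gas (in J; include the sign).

2920 J

P₁ = nRT₁/V₁ = 0.724×8.314×476/45.4 = 63.1 kPa.
Isothermal: T stays 476 K; PV = const ⇒ V₂ = 16.4 L, P₂ = 175 kPa.
W = nRT ln(V₂/V₁) = 0.724×8.314×476×ln(0.361) = -2920 J.
Work done on the gas = −W_by = 2920 J.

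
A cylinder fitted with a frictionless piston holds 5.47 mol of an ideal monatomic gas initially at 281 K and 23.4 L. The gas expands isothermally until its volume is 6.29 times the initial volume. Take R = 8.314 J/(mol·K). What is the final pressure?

86.8 kPa

P₁ = nRT₁/V₁ = 5.47×8.314×281/23.4 = 546 kPa.
Isothermal: T stays 281 K; PV = const ⇒ V₂ = 147 L, P₂ = 86.8 kPa.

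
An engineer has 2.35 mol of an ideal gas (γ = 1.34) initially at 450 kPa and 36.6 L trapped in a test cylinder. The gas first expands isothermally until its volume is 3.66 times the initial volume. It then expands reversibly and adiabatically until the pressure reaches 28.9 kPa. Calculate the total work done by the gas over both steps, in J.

T₁ = P₁V₁/(nR) = 450×36.6/(2.35×8.314) = 843 K.
Step 1 — Isothermal: T stays 843 K; PV = const ⇒ V₂ = 134 L, P₂ = 123 kPa.
ΔU = 0 (ideal gas, T constant).
W = nRT ln(V₂/V₁) = 2.35×8.314×843×ln(3.66) = 21400 J.
Q = ΔU + W = 21400 J.
State after step 1: P = 123 kPa, V = 134 L, T = 843 K.
Step 2 — Adiabatic: T₂/T₁ = (P₂/P₁)^((γ−1)/γ) ⇒ T₂ = 843×(0.235)^0.254 = 584 K; V₂ = 395 L.
ΔU = nCvΔT = 2.35×24.5×(584−843) = -14900 J.
Q = 0 for an adiabatic process, so W = −ΔU = 14900 J.
Net over both steps: W = 36300 J, Q = 21400 J, ΔU = -14900 J.

36300 J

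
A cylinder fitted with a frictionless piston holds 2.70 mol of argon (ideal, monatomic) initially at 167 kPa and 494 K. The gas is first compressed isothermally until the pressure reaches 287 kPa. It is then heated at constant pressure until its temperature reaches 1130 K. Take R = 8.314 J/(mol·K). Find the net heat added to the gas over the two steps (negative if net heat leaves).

V₁ = nRT₁/P₁ = 2.70×8.314×494/167 = 66.4 L.
Step 1 — Isothermal: T stays 494 K; PV = const ⇒ V₂ = 38.6 L, P₂ = 287 kPa.
ΔU = 0 (ideal gas, T constant).
W = nRT ln(V₂/V₁) = 2.70×8.314×494×ln(0.582) = -6000 J.
Q = ΔU + W = -6000 J.
State after step 1: P = 287 kPa, V = 38.6 L, T = 494 K.
Step 2 — Isobaric: P stays 287 kPa; V/T = const ⇒ T₂ = 1130 K, V₂ = 88.4 L.
W = PΔV = 287×(88.4−38.6) kPa·L = 14300 J.
ΔU = nCvΔT = 2.70×12.5×(1130−494) = 21400 J.
Q = ΔU + W = nCpΔT = 35700 J.
Net over both steps: W = 8270 J, Q = 29700 J, ΔU = 21400 J.

29700 J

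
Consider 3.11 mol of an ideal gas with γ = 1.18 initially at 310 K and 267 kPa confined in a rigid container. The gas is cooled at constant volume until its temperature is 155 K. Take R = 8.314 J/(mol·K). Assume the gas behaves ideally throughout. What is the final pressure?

134 kPa

V₁ = nRT₁/P₁ = 3.11×8.314×310/267 = 30.0 L.
Isochoric: V stays 30.0 L; P/T = const ⇒ T₂ = 155 K, P₂ = 134 kPa.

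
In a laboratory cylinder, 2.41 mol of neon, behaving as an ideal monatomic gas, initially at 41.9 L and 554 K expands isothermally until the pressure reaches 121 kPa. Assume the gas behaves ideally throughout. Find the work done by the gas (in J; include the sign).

8700 J

P₁ = nRT₁/V₁ = 2.41×8.314×554/41.9 = 265 kPa.
Isothermal: T stays 554 K; PV = const ⇒ V₂ = 91.7 L, P₂ = 121 kPa.
W = nRT ln(V₂/V₁) = 2.41×8.314×554×ln(2.19) = 8700 J.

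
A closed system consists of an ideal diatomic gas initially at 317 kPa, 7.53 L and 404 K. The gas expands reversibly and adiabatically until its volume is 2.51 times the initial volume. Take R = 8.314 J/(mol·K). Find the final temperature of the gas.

Adiabatic: TV^(γ−1) = const ⇒ T₂ = 404×(0.398)^0.400 = 280 K; PV^γ = const ⇒ P₂ = 87.4 kPa.

280 K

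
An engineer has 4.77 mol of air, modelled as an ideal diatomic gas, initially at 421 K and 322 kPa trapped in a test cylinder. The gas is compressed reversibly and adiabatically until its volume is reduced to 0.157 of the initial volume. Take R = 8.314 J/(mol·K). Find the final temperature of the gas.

V₁ = nRT₁/P₁ = 4.77×8.314×421/322 = 51.9 L.
Adiabatic: TV^(γ−1) = const ⇒ T₂ = 421×(6.37)^0.400 = 883 K; PV^γ = const ⇒ P₂ = 4300 kPa.

883 K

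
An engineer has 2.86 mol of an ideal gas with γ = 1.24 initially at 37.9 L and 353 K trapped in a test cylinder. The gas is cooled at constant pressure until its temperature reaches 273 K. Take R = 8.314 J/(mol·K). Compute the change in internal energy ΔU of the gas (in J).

-7930 J

P₁ = nRT₁/V₁ = 2.86×8.314×353/37.9 = 221 kPa.
Isobaric: P stays 221 kPa; V/T = const ⇒ T₂ = 273 K, V₂ = 29.3 L.
For an ideal gas ΔU = nCvΔT with Cv = R/(γ−1) = 34.6 J/(mol·K).
ΔU = 2.86×34.6×(273−353) = -7930 J.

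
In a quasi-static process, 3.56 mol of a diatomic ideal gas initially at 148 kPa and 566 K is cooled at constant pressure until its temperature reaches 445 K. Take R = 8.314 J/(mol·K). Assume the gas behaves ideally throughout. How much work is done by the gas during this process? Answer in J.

-3580 J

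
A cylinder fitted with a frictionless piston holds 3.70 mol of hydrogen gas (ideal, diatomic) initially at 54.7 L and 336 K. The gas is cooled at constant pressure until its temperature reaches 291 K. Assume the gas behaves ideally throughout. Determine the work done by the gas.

-1380 J

P₁ = nRT₁/V₁ = 3.70×8.314×336/54.7 = 189 kPa.
Isobaric: P stays 189 kPa; V/T = const ⇒ T₂ = 291 K, V₂ = 47.4 L.
W = PΔV = 189×(47.4−54.7) kPa·L = -1380 J.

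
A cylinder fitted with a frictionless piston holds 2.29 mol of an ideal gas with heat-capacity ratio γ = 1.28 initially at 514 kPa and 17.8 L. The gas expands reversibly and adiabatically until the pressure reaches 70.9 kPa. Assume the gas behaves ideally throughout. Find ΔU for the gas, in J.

T₁ = P₁V₁/(nR) = 514×17.8/(2.29×8.314) = 481 K.
Adiabatic: T₂/T₁ = (P₂/P₁)^((γ−1)/γ) ⇒ T₂ = 481×(0.138)^0.219 = 312 K; V₂ = 83.7 L.
For an ideal gas ΔU = nCvΔT with Cv = R/(γ−1) = 29.7 J/(mol·K).
ΔU = 2.29×29.7×(312−481) = -11500 J.

-11500 J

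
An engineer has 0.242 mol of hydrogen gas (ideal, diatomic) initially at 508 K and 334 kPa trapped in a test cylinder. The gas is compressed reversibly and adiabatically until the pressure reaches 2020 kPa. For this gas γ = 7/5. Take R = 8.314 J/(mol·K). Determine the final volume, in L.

0.846 L

V₁ = nRT₁/P₁ = 0.242×8.314×508/334 = 3.06 L.
Adiabatic: T₂/T₁ = (P₂/P₁)^((γ−1)/γ) ⇒ T₂ = 508×(6.05)^0.286 = 850 K; V₂ = 0.846 L.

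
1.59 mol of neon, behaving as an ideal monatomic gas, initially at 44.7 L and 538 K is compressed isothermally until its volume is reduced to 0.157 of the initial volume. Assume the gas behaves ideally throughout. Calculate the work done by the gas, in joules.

P₁ = nRT₁/V₁ = 1.59×8.314×538/44.7 = 159 kPa.
Isothermal: T stays 538 K; PV = const ⇒ V₂ = 7.02 L, P₂ = 1010 kPa.
W = nRT ln(V₂/V₁) = 1.59×8.314×538×ln(0.157) = -13200 J.

-13200 J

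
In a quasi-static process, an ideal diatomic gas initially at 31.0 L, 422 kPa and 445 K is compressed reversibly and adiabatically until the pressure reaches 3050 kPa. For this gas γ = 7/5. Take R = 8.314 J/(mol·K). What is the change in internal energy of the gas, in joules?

24800 J

n = P₁V₁/(RT₁) = 422×31.0/(8.314×445) = 3.54 mol.
Adiabatic: T₂/T₁ = (P₂/P₁)^((γ−1)/γ) ⇒ T₂ = 445×(7.23)^0.286 = 783 K; V₂ = 7.55 L.
For an ideal gas ΔU = nCvΔT with Cv = (5/2)R = 20.8 J/(mol·K).
ΔU = 3.54×20.8×(783−445) = 24800 J.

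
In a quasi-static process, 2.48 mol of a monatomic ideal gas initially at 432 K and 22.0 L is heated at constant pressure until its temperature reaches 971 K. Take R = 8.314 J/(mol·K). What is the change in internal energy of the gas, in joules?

P₁ = nRT₁/V₁ = 2.48×8.314×432/22.0 = 405 kPa.
Isobaric: P stays 405 kPa; V/T = const ⇒ T₂ = 971 K, V₂ = 49.4 L.
For an ideal gas ΔU = nCvΔT with Cv = (3/2)R = 12.5 J/(mol·K).
ΔU = 2.48×12.5×(971−432) = 16700 J.

16700 J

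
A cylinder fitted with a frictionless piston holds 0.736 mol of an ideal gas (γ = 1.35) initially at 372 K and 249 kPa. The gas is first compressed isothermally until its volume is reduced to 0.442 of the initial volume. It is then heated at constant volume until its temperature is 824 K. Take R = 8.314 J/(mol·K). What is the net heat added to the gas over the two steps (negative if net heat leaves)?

V₁ = nRT₁/P₁ = 0.736×8.314×372/249 = 9.14 L.
Step 1 — Isothermal: T stays 372 K; PV = const ⇒ V₂ = 4.04 L, P₂ = 563 kPa.
ΔU = 0 (ideal gas, T constant).
W = nRT ln(V₂/V₁) = 0.736×8.314×372×ln(0.442) = -1860 J.
Q = ΔU + W = -1860 J.
State after step 1: P = 563 kPa, V = 4.04 L, T = 372 K.
Step 2 — Isochoric: V stays 4.04 L; P/T = const ⇒ T₂ = 824 K, P₂ = 1250 kPa.
W = 0 (no volume change).
ΔU = nCvΔT = 0.736×23.8×(824−372) = 7900 J.
Q = ΔU = 7900 J.
Net over both steps: W = -1860 J, Q = 6040 J, ΔU = 7900 J.

6040 J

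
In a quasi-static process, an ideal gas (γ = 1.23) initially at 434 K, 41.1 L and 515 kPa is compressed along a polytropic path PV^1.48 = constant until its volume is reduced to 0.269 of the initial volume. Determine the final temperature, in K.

Polytropic n=1.48: T₂ = T₁(V₁/V₂)^(n−1) = 434×(3.72)^0.48 = 815 K; P₂ = P₁(V₁/V₂)^n = 3600 kPa.

815 K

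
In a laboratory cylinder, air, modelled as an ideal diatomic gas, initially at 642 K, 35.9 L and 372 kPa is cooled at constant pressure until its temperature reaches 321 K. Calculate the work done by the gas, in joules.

-6680 J

n = P₁V₁/(RT₁) = 372×35.9/(8.314×642) = 2.50 mol.
Isobaric: P stays 372 kPa; V/T = const ⇒ T₂ = 321 K, V₂ = 17.9 L.
W = PΔV = 372×(17.9−35.9) kPa·L = -6680 J.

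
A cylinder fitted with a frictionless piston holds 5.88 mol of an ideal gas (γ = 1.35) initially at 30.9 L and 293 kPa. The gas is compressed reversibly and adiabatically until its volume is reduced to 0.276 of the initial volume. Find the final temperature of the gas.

291 K

T₁ = P₁V₁/(nR) = 293×30.9/(5.88×8.314) = 185 K.
Adiabatic: TV^(γ−1) = const ⇒ T₂ = 185×(3.62)^0.350 = 291 K; PV^γ = const ⇒ P₂ = 1670 kPa.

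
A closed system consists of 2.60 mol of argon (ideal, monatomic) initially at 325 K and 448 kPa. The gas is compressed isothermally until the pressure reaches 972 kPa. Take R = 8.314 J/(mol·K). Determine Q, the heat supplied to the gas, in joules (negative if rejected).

-5440 J

V₁ = nRT₁/P₁ = 2.60×8.314×325/448 = 15.7 L.
Isothermal: T stays 325 K; PV = const ⇒ V₂ = 7.23 L, P₂ = 972 kPa.
ΔU = 0 (ideal gas, T constant).
W = nRT ln(V₂/V₁) = 2.60×8.314×325×ln(0.461) = -5440 J.
Q = ΔU + W = -5440 J.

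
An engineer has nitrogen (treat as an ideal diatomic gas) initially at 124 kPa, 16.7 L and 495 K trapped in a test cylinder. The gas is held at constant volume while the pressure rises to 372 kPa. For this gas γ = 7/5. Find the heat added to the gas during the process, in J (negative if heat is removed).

10400 J

n = P₁V₁/(RT₁) = 124×16.7/(8.314×495) = 0.503 mol.
Isochoric: V stays 16.7 L; P/T = const ⇒ T₂ = 1480 K, P₂ = 372 kPa.
W = 0 (no volume change).
ΔU = nCvΔT = 0.503×20.8×(1480−495) = 10400 J.
Q = ΔU = 10400 J.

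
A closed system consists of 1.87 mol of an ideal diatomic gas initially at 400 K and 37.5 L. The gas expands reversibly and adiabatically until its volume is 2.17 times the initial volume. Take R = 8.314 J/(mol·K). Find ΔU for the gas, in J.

-4140 J

P₁ = nRT₁/V₁ = 1.87×8.314×400/37.5 = 166 kPa.
Adiabatic: TV^(γ−1) = const ⇒ T₂ = 400×(0.461)^0.400 = 293 K; PV^γ = const ⇒ P₂ = 56.1 kPa.
For an ideal gas ΔU = nCvΔT with Cv = (5/2)R = 20.8 J/(mol·K).
ΔU = 1.87×20.8×(293−400) = -4140 J.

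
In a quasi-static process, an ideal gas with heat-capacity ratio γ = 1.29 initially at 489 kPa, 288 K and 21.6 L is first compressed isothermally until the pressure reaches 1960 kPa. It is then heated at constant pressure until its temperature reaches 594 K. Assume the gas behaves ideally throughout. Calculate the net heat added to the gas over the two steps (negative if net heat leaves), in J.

35300 J

n = P₁V₁/(RT₁) = 489×21.6/(8.314×288) = 4.41 mol.
Step 1 — Isothermal: T stays 288 K; PV = const ⇒ V₂ = 5.39 L, P₂ = 1960 kPa.
ΔU = 0 (ideal gas, T constant).
W = nRT ln(V₂/V₁) = 4.41×8.314×288×ln(0.249) = -14700 J.
Q = ΔU + W = -14700 J.
State after step 1: P = 1960 kPa, V = 5.39 L, T = 288 K.
Step 2 — Isobaric: P stays 1960 kPa; V/T = const ⇒ T₂ = 594 K, V₂ = 11.1 L.
W = PΔV = 1960×(11.1−5.39) kPa·L = 11200 J.
ΔU = nCvΔT = 4.41×28.7×(594−288) = 38700 J.
Q = ΔU + W = nCpΔT = 49900 J.
Net over both steps: W = -3440 J, Q = 35300 J, ΔU = 38700 J.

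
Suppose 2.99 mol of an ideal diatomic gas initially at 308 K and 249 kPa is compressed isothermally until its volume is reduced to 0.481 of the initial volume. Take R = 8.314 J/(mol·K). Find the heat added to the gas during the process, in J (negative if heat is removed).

-5600 J

V₁ = nRT₁/P₁ = 2.99×8.314×308/249 = 30.7 L.
Isothermal: T stays 308 K; PV = const ⇒ V₂ = 14.8 L, P₂ = 518 kPa.
ΔU = 0 (ideal gas, T constant).
W = nRT ln(V₂/V₁) = 2.99×8.314×308×ln(0.481) = -5600 J.
Q = ΔU + W = -5600 J.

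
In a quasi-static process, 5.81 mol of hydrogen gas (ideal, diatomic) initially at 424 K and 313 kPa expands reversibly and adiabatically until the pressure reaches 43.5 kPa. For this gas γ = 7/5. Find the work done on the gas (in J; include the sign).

-22100 J

V₁ = nRT₁/P₁ = 5.81×8.314×424/313 = 65.4 L.
Adiabatic: T₂/T₁ = (P₂/P₁)^((γ−1)/γ) ⇒ T₂ = 424×(0.139)^0.286 = 241 K; V₂ = 268 L.
ΔU = nCvΔT = 5.81×20.8×(241−424) = -22100 J.
Q = 0 for an adiabatic process, so W = −ΔU = 22100 J.
Work done on the gas = −W_by = -22100 J.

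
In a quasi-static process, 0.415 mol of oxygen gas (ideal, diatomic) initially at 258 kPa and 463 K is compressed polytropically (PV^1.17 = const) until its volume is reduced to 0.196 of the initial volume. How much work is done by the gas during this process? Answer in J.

-3000 J

V₁ = nRT₁/P₁ = 0.415×8.314×463/258 = 6.19 L.
Polytropic n=1.17: T₂ = T₁(V₁/V₂)^(n−1) = 463×(5.10)^0.17 = 611 K; P₂ = P₁(V₁/V₂)^n = 1740 kPa.
W = (P₁V₁−P₂V₂)/(n−1) = (258×6.19−1740×1.21)/0.17 = -3000 J.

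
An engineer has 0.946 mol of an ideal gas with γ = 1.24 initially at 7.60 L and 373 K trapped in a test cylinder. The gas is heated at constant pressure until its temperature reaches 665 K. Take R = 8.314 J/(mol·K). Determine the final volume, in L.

P₁ = nRT₁/V₁ = 0.946×8.314×373/7.60 = 386 kPa.
Isobaric: P stays 386 kPa; V/T = const ⇒ T₂ = 665 K, V₂ = 13.5 L.

13.5 L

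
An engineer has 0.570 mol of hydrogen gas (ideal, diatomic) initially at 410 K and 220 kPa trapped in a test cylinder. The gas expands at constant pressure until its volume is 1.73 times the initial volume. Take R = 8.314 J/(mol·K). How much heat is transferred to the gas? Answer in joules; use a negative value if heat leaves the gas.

V₁ = nRT₁/P₁ = 0.570×8.314×410/220 = 8.83 L.
Isobaric: P stays 220 kPa; V/T = const ⇒ T₂ = 709 K, V₂ = 15.3 L.
W = PΔV = 220×(15.3−8.83) kPa·L = 1420 J.
ΔU = nCvΔT = 0.570×20.8×(709−410) = 3550 J.
Q = ΔU + W = nCpΔT = 4960 J.

4960 J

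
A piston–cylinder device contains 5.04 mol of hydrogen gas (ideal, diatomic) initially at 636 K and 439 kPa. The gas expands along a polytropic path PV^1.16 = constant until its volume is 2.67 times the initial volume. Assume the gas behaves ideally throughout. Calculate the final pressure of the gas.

141 kPa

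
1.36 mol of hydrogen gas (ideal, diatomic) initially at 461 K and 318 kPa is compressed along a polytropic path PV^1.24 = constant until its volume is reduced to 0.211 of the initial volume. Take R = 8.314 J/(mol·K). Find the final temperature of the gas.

670 K

V₁ = nRT₁/P₁ = 1.36×8.314×461/318 = 16.4 L.
Polytropic n=1.24: T₂ = T₁(V₁/V₂)^(n−1) = 461×(4.74)^0.24 = 670 K; P₂ = P₁(V₁/V₂)^n = 2190 kPa.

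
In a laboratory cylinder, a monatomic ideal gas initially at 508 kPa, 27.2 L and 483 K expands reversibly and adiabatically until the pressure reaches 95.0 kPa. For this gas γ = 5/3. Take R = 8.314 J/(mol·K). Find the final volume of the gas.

74.4 L

Adiabatic: T₂/T₁ = (P₂/P₁)^((γ−1)/γ) ⇒ T₂ = 483×(0.187)^0.400 = 247 K; V₂ = 74.4 L.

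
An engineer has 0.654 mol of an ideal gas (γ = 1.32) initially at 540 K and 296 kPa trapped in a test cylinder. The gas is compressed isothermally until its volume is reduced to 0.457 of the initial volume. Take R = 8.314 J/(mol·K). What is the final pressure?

V₁ = nRT₁/P₁ = 0.654×8.314×540/296 = 9.92 L.
Isothermal: T stays 540 K; PV = const ⇒ V₂ = 4.53 L, P₂ = 648 kPa.

648 kPa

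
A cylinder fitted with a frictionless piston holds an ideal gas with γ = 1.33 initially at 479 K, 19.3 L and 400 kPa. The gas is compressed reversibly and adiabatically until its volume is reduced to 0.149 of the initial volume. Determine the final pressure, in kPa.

5030 kPa

Adiabatic: TV^(γ−1) = const ⇒ T₂ = 479×(6.71)^0.330 = 898 K; PV^γ = const ⇒ P₂ = 5030 kPa.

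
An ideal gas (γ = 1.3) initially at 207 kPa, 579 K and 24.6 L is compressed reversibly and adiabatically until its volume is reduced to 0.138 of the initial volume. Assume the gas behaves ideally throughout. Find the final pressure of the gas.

Adiabatic: TV^(γ−1) = const ⇒ T₂ = 579×(7.25)^0.300 = 1050 K; PV^γ = const ⇒ P₂ = 2720 kPa.

2720 kPa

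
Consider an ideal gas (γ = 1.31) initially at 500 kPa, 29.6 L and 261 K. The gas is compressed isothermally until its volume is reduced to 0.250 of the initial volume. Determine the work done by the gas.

-20500 J

n = P₁V₁/(RT₁) = 500×29.6/(8.314×261) = 6.82 mol.
Isothermal: T stays 261 K; PV = const ⇒ V₂ = 7.40 L, P₂ = 2000 kPa.
W = nRT ln(V₂/V₁) = 6.82×8.314×261×ln(0.250) = -20500 J.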